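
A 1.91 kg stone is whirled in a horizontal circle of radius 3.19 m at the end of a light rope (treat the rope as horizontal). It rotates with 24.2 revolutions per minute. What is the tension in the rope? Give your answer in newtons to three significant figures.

ω = 24.2 rev/min × 2π/60 = 2.534 rad/s, so v = ωr = 2.534 × 3.19 = 8.084 m/s.
The tension is the only horizontal force, so it supplies the full centripetal force: T = m v²/r = 1.91 × (8.084)²/3.19 = 1.91 × 65.35/3.19 = 39.13 N.

39.1 N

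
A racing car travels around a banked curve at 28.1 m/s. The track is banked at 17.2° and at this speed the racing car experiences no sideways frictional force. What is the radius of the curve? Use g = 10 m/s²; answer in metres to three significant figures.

Frictionless banking: tanθ = v²/(rg), so r = v²/(g tanθ).
r = (28.1)²/(10.0 × tan 17.2°) = 789.6/(10.0 × 0.3096) = 789.6/3.096 = 255.1 m.

255 m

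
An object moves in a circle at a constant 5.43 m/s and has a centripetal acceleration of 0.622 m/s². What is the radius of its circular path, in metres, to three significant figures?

a_c = v²/r ⇒ r = v²/a_c = (5.43)²/0.622 = 29.48/0.622 = 47.40 m.

47.4 m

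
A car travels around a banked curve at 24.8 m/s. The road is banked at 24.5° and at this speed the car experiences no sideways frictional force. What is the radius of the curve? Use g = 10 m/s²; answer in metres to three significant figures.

135 m

Frictionless banking: tanθ = v²/(rg), so r = v²/(g tanθ).
r = (24.8)²/(10.0 × tan 24.5°) = 615.0/(10.0 × 0.4557) = 615.0/4.557 = 135.0 m.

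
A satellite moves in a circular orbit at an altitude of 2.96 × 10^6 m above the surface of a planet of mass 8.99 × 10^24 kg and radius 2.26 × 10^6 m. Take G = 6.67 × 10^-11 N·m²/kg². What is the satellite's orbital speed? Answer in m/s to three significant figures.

10700 m/s

Orbital radius r = R + h = 2.26 × 10^6 + 2.96 × 10^6 = 5.220 × 10^6 m.
Gravity supplies the centripetal force: G M m / r² = m v² / r, so v = √(GM/r).
v = √(6.67 × 10^-11 × 8.99 × 10^24 / 5.220 × 10^6) = √(1.149 × 10^8) = 10720 m/s.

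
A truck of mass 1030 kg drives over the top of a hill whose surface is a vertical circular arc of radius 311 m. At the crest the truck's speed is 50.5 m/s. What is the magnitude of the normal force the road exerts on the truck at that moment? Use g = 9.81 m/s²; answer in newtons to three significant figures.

At the crest the centripetal acceleration points downward (toward the centre of the arc), so mg − N = mv²/r.
N = m(g − v²/r) = 1030 × (9.81 − (50.5)²/311) = 1030 × (9.81 − 8.200) = 1030 × 1.610 = 1658 N.

1660 N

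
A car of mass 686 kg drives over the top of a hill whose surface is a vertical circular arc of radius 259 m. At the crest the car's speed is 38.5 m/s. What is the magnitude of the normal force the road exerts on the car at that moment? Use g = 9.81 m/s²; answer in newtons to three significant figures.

2800 N

At the crest the centripetal acceleration points downward (toward the centre of the arc), so mg − N = mv²/r.
N = m(g − v²/r) = 686 × (9.81 − (38.5)²/259) = 686 × (9.81 − 5.723) = 686 × 4.087 = 2804 N.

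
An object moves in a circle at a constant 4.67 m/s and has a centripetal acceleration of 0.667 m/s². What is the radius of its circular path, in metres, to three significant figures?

32.7 m

a_c = v²/r ⇒ r = v²/a_c = (4.67)²/0.667 = 21.81/0.667 = 32.70 m.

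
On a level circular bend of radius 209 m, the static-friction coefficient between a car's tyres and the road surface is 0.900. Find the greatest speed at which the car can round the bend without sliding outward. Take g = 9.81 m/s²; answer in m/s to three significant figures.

The only inward force on a level bend is static friction, so at the limit f_s = μ_s N = μ_s m g = m v²/r.
Mass cancels: v_max = √(μ_s g r) = √(0.900 × 9.81 × 209) = √1845 = 42.96 m/s.

43.0 m/s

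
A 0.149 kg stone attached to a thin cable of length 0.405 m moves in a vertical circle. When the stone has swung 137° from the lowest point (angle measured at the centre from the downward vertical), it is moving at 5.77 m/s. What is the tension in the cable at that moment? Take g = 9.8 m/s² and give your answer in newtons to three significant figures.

Take the radial direction toward the centre of the circle as positive. The component of the weight along the string toward the centre is −mg cos φ (φ measured from the bottom), so Newton's second law along the string gives T − mg cos φ = m v²/r.
cos 137° = -0.7314, so T = m(v²/r + g cos φ) = 0.149 × ((5.77)²/0.405 + 9.8 × -0.7314) = 0.149 × (82.20 + (-7.167)) = 0.149 × 75.04 = 11.18 N.

11.2 N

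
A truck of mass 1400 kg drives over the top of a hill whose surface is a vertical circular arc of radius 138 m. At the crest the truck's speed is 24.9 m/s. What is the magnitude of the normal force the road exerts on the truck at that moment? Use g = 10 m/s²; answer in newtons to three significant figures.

At the crest the centripetal acceleration points downward (toward the centre of the arc), so mg − N = mv²/r.
N = m(g − v²/r) = 1400 × (10.0 − (24.9)²/138) = 1400 × (10.0 − 4.493) = 1400 × 5.507 = 7710 N.

7710 N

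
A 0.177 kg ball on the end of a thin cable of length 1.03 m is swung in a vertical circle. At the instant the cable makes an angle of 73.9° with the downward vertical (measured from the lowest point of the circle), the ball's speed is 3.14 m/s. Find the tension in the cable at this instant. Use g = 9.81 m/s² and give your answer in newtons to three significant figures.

Take the radial direction toward the centre of the circle as positive. The component of the weight along the string toward the centre is −mg cos φ (φ measured from the bottom), so Newton's second law along the string gives T − mg cos φ = m v²/r.
cos 73.9° = 0.2773, so T = m(v²/r + g cos φ) = 0.177 × ((3.14)²/1.03 + 9.81 × 0.2773) = 0.177 × (9.572 + (2.720)) = 0.177 × 12.29 = 2.176 N.

2.18 N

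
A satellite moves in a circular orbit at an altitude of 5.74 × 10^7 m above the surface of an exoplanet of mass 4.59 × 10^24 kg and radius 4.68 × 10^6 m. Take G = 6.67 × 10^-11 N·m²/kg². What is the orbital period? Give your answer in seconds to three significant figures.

r = R + h = 4.68 × 10^6 + 5.74 × 10^7 = 6.208 × 10^7 m. Gravity provides the centripetal force: G M m / r² = m v² / r ⇒ v = √(GM/r) = 2221 m/s.
T = 2πr/v = 2π × 6.208 × 10^7 / 2221 = 175600 s.

176000 s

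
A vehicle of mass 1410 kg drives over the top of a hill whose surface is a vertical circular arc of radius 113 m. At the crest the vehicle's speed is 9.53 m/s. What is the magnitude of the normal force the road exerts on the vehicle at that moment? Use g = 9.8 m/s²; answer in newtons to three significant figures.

12700 N

At the crest the centripetal acceleration points downward (toward the centre of the arc), so mg − N = mv²/r.
N = m(g − v²/r) = 1410 × (9.8 − (9.53)²/113) = 1410 × (9.8 − 0.8037) = 1410 × 8.996 = 12680 N.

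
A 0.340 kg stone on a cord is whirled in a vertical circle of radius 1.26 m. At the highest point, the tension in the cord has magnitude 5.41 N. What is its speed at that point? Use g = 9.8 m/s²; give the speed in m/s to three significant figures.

5.69 m/s

At the top, T + mg = mv²/r, so v = √(r(T/m + g)) = √(1.26 × (5.41/0.340 + 9.8)) = √(1.26 × 25.71) = √32.40 = 5.692 m/s.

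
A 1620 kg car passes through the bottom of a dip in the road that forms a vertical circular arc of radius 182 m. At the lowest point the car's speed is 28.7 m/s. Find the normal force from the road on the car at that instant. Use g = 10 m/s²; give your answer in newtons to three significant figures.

At the lowest point, N points up (toward the centre) and the weight mg points down (away from the centre), so the net inward force is N − mg = mv²/r.
N = m(v²/r + g) = 1620 × ((28.7)²/182 + 10.0) = 1620 × (4.526 + 10.0) = 1620 × 14.53 = 23530 N.

23500 N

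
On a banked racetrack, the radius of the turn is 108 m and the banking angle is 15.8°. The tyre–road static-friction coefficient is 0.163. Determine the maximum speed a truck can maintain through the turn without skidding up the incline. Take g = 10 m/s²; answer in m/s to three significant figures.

22.5 m/s

At the maximum speed, friction acts down the slope at its limiting value f = μN. Radially (horizontal, toward centre): N sinθ + μN cosθ = mv²/r. Vertically: N cosθ − μN sinθ = mg.
Dividing: v² = r g (sinθ + μcosθ)/(cosθ − μsinθ).
sinθ + μcosθ = 0.2723 + 0.163×0.9622 = 0.4291; cosθ − μsinθ = 0.9622 − 0.163×0.2723 = 0.9178.
v² = 108 × 10.0 × 0.4291/0.9178 = 504.9 m²/s², so v = 22.47 m/s.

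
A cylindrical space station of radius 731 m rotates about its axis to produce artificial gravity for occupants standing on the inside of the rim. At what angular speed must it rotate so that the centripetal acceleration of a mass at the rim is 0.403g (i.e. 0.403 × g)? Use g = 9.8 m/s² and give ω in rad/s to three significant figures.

0.0735 rad/s

Centripetal acceleration a_c = ω²r. Setting ω²r = 0.403g:
ω = √(0.403g / r) = √(0.403 × 9.8 / 731) = √0.005403 = 0.07350 rad/s.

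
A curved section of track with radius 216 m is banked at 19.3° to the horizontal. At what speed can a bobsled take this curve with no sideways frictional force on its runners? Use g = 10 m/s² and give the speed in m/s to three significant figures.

On a frictionless banked curve, N sinθ = mv²/r and N cosθ = mg, so tanθ = v²/(rg).
v = √(r g tanθ) = √(216 × 10.0 × tan 19.3°) = √(216 × 10.0 × 0.3502) = √756.4 = 27.50 m/s.

27.5 m/s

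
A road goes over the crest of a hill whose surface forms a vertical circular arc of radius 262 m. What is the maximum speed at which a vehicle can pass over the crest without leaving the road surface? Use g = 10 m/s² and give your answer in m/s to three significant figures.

51.2 m/s

At the crest the centre of the circle is below the vehicle, so the net downward (centripetal) force is mg − N = mv²/r.
The vehicle leaves the road when N → 0, giving v_max = √(g r) = √(10.0 × 262) = 51.19 m/s.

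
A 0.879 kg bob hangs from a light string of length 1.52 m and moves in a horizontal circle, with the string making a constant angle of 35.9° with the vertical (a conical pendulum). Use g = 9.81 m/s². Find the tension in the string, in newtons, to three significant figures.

10.6 N

Vertically the bob has no acceleration, so T cosθ = mg.
T = mg/cosθ = 0.879 × 9.81 / cos 35.9° = 8.623/0.8100 = 10.65 N.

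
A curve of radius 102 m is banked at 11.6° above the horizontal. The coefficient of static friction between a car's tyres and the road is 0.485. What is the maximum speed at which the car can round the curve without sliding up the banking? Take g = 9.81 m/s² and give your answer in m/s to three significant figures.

At the maximum speed, friction acts down the slope at its limiting value f = μN. Radially (horizontal, toward centre): N sinθ + μN cosθ = mv²/r. Vertically: N cosθ − μN sinθ = mg.
Dividing: v² = r g (sinθ + μcosθ)/(cosθ − μsinθ).
sinθ + μcosθ = 0.2011 + 0.485×0.9796 = 0.6762; cosθ − μsinθ = 0.9796 − 0.485×0.2011 = 0.8821.
v² = 102 × 9.81 × 0.6762/0.8821 = 767.1 m²/s², so v = 27.70 m/s.

27.7 m/s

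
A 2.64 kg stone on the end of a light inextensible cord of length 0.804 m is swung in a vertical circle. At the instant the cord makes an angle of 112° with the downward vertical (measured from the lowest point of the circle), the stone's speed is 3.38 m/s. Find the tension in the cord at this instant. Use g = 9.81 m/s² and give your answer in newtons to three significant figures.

27.8 N

Take the radial direction toward the centre of the circle as positive. The component of the weight along the string toward the centre is −mg cos φ (φ measured from the bottom), so Newton's second law along the string gives T − mg cos φ = m v²/r.
cos 112° = -0.3746, so T = m(v²/r + g cos φ) = 2.64 × ((3.38)²/0.804 + 9.81 × -0.3746) = 2.64 × (14.21 + (-3.675)) = 2.64 × 10.53 = 27.81 N.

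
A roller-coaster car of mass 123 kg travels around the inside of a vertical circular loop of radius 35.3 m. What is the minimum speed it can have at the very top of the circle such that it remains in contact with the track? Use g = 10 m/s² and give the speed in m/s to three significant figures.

18.8 m/s

At the top, both weight mg and N point toward the centre: N + mg = mv²/r.
At minimum speed N → 0, so mg = mv_min²/r ⇒ v_min = √(g r) = √(10.0 × 35.3) = 18.79 m/s.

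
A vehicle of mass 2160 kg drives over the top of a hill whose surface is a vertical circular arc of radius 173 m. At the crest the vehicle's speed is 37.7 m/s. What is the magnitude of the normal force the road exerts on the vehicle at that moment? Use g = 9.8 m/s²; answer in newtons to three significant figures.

3420 N

At the crest the centripetal acceleration points downward (toward the centre of the arc), so mg − N = mv²/r.
N = m(g − v²/r) = 2160 × (9.8 − (37.7)²/173) = 2160 × (9.8 − 8.216) = 2160 × 1.584 = 3422 N.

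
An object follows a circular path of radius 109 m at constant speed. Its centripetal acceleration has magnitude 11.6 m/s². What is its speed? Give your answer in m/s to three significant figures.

a_c = v²/r ⇒ v = √(a_c · r) = √(11.6 × 109) = √1264 = 35.56 m/s.

35.6 m/s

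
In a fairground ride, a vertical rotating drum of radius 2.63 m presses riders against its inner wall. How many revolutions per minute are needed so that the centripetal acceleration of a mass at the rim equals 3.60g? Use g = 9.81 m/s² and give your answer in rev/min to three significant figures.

35.0 rev/min

Require ω²r = 3.60g, so ω = √(3.60 × 9.81/2.63) = 3.664 rad/s.
In rev/min: ω × 60/(2π) = 3.664 × 60/(2π) = 34.99 rev/min.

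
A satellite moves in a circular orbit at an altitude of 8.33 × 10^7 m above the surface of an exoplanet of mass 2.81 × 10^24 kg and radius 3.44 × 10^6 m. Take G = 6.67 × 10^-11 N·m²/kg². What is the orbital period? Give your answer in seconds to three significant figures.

371000 s

r = R + h = 3.44 × 10^6 + 8.33 × 10^7 = 8.674 × 10^7 m. Gravity provides the centripetal force: G M m / r² = m v² / r ⇒ v = √(GM/r) = 1470 m/s.
T = 2πr/v = 2π × 8.674 × 10^7 / 1470 = 370800 s.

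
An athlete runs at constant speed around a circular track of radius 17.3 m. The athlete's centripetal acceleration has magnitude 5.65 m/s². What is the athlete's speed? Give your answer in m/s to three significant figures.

9.89 m/s

a_c = v²/r ⇒ v = √(a_c · r) = √(5.65 × 17.3) = √97.74 = 9.887 m/s.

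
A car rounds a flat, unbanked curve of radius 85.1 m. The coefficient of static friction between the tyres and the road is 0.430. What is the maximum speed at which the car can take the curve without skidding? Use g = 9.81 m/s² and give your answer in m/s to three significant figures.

18.9 m/s

The only inward force on a level bend is static friction, so at the limit f_s = μ_s N = μ_s m g = m v²/r.
Mass cancels: v_max = √(μ_s g r) = √(0.430 × 9.81 × 85.1) = √359.0 = 18.95 m/s.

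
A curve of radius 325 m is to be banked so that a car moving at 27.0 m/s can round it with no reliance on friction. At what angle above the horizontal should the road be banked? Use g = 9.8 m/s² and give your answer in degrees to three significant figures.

With no friction, the horizontal component of the normal force provides the centripetal force: N sinθ = mv²/r, while N cosθ = mg vertically.
Dividing: tanθ = v²/(r g) = (27.0)²/(325 × 9.8) = 729.0/3185 = 0.2289.
θ = arctan(0.2289) = 12.89°.

12.9°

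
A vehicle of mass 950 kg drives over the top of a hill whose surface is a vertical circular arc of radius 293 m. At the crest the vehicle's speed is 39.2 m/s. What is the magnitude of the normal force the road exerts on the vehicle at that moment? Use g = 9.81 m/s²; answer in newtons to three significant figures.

At the crest the centripetal acceleration points downward (toward the centre of the arc), so mg − N = mv²/r.
N = m(g − v²/r) = 950 × (9.81 − (39.2)²/293) = 950 × (9.81 − 5.245) = 950 × 4.565 = 4337 N.

4340 N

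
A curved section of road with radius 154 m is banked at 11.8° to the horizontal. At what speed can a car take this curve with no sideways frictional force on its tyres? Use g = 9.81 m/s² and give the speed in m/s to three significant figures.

On a frictionless banked curve, N sinθ = mv²/r and N cosθ = mg, so tanθ = v²/(rg).
v = √(r g tanθ) = √(154 × 9.81 × tan 11.8°) = √(154 × 9.81 × 0.2089) = √315.6 = 17.77 m/s.

17.8 m/s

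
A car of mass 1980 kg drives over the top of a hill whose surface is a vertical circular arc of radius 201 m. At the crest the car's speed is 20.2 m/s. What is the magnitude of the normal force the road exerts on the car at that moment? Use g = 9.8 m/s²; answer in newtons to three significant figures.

At the crest the centripetal acceleration points downward (toward the centre of the arc), so mg − N = mv²/r.
N = m(g − v²/r) = 1980 × (9.8 − (20.2)²/201) = 1980 × (9.8 − 2.030) = 1980 × 7.770 = 15380 N.

15400 N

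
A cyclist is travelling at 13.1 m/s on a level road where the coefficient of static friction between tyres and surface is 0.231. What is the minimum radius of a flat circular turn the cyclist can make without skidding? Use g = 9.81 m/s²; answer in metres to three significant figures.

At the limit, μ_s m g = m v²/r, so r_min = v²/(μ_s g) = (13.1)²/(0.231 × 9.81) = 171.6/2.266 = 75.73 m.

75.7 m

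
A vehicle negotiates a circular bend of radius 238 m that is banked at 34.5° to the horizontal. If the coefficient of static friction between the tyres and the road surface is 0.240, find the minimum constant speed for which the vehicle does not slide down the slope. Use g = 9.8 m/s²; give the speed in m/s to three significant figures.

At the minimum speed, friction acts up the slope at its limiting value f = μN. Radially (horizontal, toward centre): N sinθ − μN cosθ = mv²/r. Vertically: N cosθ + μN sinθ = mg.
Dividing: v² = r g (sinθ − μcosθ)/(cosθ + μsinθ).
sinθ − μcosθ = 0.5664 − 0.240×0.8241 = 0.3686; cosθ + μsinθ = 0.8241 + 0.240×0.5664 = 0.9601.
v² = 238 × 9.8 × 0.3686/0.9601 = 895.5 m²/s², so v = 29.93 m/s.

29.9 m/s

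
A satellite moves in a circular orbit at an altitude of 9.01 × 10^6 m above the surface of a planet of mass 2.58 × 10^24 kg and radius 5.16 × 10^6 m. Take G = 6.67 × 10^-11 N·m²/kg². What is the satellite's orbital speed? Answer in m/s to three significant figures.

Orbital radius r = R + h = 5.16 × 10^6 + 9.01 × 10^6 = 1.417 × 10^7 m.
Gravity supplies the centripetal force: G M m / r² = m v² / r, so v = √(GM/r).
v = √(6.67 × 10^-11 × 2.58 × 10^24 / 1.417 × 10^7) = √(1.214 × 10^7) = 3485 m/s.

3480 m/s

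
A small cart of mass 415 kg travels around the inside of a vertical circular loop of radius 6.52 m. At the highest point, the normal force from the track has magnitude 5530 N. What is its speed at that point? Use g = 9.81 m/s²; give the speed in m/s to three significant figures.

12.3 m/s

At the top, N + mg = mv²/r, so v = √(r(N/m + g)) = √(6.52 × (5530/415 + 9.81)) = √(6.52 × 23.14) = √150.8 = 12.28 m/s.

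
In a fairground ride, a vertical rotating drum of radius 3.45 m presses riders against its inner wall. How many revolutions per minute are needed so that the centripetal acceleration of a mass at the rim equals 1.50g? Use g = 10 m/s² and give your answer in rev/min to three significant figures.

19.9 rev/min

Require ω²r = 1.50g, so ω = √(1.50 × 10.0/3.45) = 2.085 rad/s.
In rev/min: ω × 60/(2π) = 2.085 × 60/(2π) = 19.91 rev/min.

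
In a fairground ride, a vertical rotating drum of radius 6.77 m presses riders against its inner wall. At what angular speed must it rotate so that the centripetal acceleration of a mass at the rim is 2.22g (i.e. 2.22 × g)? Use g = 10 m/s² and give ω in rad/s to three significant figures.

1.81 rad/s

Centripetal acceleration a_c = ω²r. Setting ω²r = 2.22g:
ω = √(2.22g / r) = √(2.22 × 10.0 / 6.77) = √3.279 = 1.811 rad/s.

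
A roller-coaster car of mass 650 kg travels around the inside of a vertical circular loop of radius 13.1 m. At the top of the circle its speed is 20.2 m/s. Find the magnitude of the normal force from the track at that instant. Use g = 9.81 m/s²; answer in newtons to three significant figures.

13900 N

At the top, both N and the weight mg point inward (toward the centre), so N + mg = mv²/r.
N = m(v²/r − g) = 650 × ((20.2)²/13.1 − 9.81) = 650 × (31.15 − 9.81) = 650 × 21.34 = 13870 N.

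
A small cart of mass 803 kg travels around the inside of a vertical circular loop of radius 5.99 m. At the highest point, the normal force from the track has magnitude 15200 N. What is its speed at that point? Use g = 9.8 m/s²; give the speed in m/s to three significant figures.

At the top, N + mg = mv²/r, so v = √(r(N/m + g)) = √(5.99 × (15200/803 + 9.8)) = √(5.99 × 28.73) = √172.1 = 13.12 m/s.

13.1 m/s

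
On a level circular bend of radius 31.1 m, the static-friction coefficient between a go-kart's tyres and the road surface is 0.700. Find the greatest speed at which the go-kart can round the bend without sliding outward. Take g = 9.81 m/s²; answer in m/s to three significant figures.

14.6 m/s

The only inward force on a level bend is static friction, so at the limit f_s = μ_s N = μ_s m g = m v²/r.
Mass cancels: v_max = √(μ_s g r) = √(0.700 × 9.81 × 31.1) = √213.6 = 14.61 m/s.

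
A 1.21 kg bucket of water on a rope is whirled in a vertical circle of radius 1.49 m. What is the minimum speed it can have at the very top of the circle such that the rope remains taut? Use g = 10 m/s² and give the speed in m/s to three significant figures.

At the top, both weight mg and T point toward the centre: T + mg = mv²/r.
At minimum speed T → 0, so mg = mv_min²/r ⇒ v_min = √(g r) = √(10.0 × 1.49) = 3.860 m/s.

3.86 m/s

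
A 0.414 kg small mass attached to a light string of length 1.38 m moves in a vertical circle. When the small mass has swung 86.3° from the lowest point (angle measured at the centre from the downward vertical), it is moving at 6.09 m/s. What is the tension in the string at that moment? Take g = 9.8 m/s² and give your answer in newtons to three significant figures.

11.4 N

Take the radial direction toward the centre of the circle as positive. The component of the weight along the string toward the centre is −mg cos φ (φ measured from the bottom), so Newton's second law along the string gives T − mg cos φ = m v²/r.
cos 86.3° = 0.06453, so T = m(v²/r + g cos φ) = 0.414 × ((6.09)²/1.38 + 9.8 × 0.06453) = 0.414 × (26.88 + (0.6324)) = 0.414 × 27.51 = 11.39 N.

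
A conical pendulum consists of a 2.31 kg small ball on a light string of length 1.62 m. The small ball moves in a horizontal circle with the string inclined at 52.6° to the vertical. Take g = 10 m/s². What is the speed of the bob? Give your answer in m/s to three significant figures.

4.10 m/s

The radius of the circle is r = L sinθ = 1.62 × sin 52.6° = 1.287 m.
Horizontally T sinθ = mv²/r and vertically T cosθ = mg, so tanθ = v²/(rg).
v = √(r g tanθ) = √(1.287 × 10.0 × 1.308) = √16.83 = 4.103 m/s.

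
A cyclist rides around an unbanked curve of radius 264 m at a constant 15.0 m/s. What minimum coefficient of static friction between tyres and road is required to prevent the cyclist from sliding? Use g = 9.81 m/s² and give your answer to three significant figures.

Friction provides the centripetal force: μ_s m g = m v²/r, so μ_s = v²/(g r) = (15.00)²/(9.81 × 264) = 225.0/2590 = 0.08688.

0.0869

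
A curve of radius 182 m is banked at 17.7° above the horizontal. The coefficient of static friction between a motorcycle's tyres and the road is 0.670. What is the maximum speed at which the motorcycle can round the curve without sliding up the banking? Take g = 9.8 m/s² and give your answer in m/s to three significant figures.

At the maximum speed, friction acts down the slope at its limiting value f = μN. Radially (horizontal, toward centre): N sinθ + μN cosθ = mv²/r. Vertically: N cosθ − μN sinθ = mg.
Dividing: v² = r g (sinθ + μcosθ)/(cosθ − μsinθ).
sinθ + μcosθ = 0.3040 + 0.670×0.9527 = 0.9423; cosθ − μsinθ = 0.9527 − 0.670×0.3040 = 0.7490.
v² = 182 × 9.8 × 0.9423/0.7490 = 2244 m²/s², so v = 47.37 m/s.

47.4 m/s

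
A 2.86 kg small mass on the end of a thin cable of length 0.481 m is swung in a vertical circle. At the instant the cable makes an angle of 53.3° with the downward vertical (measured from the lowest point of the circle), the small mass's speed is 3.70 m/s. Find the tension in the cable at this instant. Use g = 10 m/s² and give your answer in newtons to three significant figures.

Take the radial direction toward the centre of the circle as positive. The component of the weight along the string toward the centre is −mg cos φ (φ measured from the bottom), so Newton's second law along the string gives T − mg cos φ = m v²/r.
cos 53.3° = 0.5976, so T = m(v²/r + g cos φ) = 2.86 × ((3.70)²/0.481 + 10.0 × 0.5976) = 2.86 × (28.46 + (5.976)) = 2.86 × 34.44 = 98.49 N.

98.5 N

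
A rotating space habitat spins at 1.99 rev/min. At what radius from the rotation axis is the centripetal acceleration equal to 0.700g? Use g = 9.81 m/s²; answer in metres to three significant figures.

158 m

ω = 1.99 rev/min × 2π/60 = 0.2084 rad/s.
a_c = ω²r = 0.700g ⇒ r = 0.700 × 9.81 / (0.2084)² = 6.867/0.04343 = 158.1 m.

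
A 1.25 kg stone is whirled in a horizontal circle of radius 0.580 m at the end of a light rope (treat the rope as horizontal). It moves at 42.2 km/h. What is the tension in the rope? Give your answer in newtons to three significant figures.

v = 42.2 km/h = 42.2/3.6 = 11.72 m/s.
The tension is the only horizontal force, so it supplies the full centripetal force: T = m v²/r = 1.25 × (11.72)²/0.580 = 1.25 × 137.4/0.580 = 296.1 N.

296 N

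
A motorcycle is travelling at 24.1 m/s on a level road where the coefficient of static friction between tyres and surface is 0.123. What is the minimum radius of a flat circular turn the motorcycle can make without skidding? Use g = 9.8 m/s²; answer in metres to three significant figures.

At the limit, μ_s m g = m v²/r, so r_min = v²/(μ_s g) = (24.1)²/(0.123 × 9.8) = 580.8/1.205 = 481.8 m.

482 m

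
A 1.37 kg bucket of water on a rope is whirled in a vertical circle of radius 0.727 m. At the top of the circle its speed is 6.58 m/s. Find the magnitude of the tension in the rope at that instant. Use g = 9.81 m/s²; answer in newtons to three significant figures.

68.2 N

At the top, both T and the weight mg point inward (toward the centre), so T + mg = mv²/r.
T = m(v²/r − g) = 1.37 × ((6.58)²/0.727 − 9.81) = 1.37 × (59.55 − 9.81) = 1.37 × 49.74 = 68.15 N.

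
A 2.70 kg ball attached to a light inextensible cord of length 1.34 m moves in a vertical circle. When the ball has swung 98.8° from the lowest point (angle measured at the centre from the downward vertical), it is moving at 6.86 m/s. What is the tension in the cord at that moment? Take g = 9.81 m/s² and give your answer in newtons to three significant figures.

Take the radial direction toward the centre of the circle as positive. The component of the weight along the string toward the centre is −mg cos φ (φ measured from the bottom), so Newton's second law along the string gives T − mg cos φ = m v²/r.
cos 98.8° = -0.1530, so T = m(v²/r + g cos φ) = 2.70 × ((6.86)²/1.34 + 9.81 × -0.1530) = 2.70 × (35.12 + (-1.501)) = 2.70 × 33.62 = 90.77 N.

90.8 N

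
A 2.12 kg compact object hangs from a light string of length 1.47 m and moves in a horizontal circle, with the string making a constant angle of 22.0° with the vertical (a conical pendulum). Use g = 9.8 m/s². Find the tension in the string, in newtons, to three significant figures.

22.4 N

Vertically the bob has no acceleration, so T cosθ = mg.
T = mg/cosθ = 2.12 × 9.8 / cos 22.0° = 20.78/0.9272 = 22.41 N.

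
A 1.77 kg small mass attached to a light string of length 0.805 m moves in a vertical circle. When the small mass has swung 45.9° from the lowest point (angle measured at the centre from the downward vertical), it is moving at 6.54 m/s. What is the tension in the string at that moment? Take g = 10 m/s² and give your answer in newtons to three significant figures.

Take the radial direction toward the centre of the circle as positive. The component of the weight along the string toward the centre is −mg cos φ (φ measured from the bottom), so Newton's second law along the string gives T − mg cos φ = m v²/r.
cos 45.9° = 0.6959, so T = m(v²/r + g cos φ) = 1.77 × ((6.54)²/0.805 + 10.0 × 0.6959) = 1.77 × (53.13 + (6.959)) = 1.77 × 60.09 = 106.4 N.

106 N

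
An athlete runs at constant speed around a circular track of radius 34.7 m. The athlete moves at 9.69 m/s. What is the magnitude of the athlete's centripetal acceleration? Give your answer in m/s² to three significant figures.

2.71 m/s²

a_c = v²/r = (9.690)²/34.7 = 93.90/34.7 = 2.706 m/s².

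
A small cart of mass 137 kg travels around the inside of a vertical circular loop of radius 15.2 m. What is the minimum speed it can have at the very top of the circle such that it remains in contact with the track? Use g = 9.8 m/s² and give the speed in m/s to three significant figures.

At the top, both weight mg and N point toward the centre: N + mg = mv²/r.
At minimum speed N → 0, so mg = mv_min²/r ⇒ v_min = √(g r) = √(9.8 × 15.2) = 12.20 m/s.

12.2 m/s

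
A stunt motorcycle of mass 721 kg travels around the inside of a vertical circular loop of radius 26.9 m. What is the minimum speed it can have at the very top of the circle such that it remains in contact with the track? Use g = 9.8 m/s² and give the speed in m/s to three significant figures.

16.2 m/s

At the highest point the centre is directly below, so both the weight and N act inward: N + mg = mv²/r.
At minimum speed N → 0, so mg = mv_min²/r ⇒ v_min = √(g r) = √(9.8 × 26.9) = 16.24 m/s.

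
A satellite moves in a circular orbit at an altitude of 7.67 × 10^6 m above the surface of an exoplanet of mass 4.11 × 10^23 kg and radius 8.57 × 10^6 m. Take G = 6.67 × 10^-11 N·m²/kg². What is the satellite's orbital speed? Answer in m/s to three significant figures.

Orbital radius r = R + h = 8.57 × 10^6 + 7.67 × 10^6 = 1.624 × 10^7 m.
Gravity supplies the centripetal force: G M m / r² = m v² / r, so v = √(GM/r).
v = √(6.67 × 10^-11 × 4.11 × 10^23 / 1.624 × 10^7) = √(1.688 × 10^6) = 1299 m/s.

1300 m/s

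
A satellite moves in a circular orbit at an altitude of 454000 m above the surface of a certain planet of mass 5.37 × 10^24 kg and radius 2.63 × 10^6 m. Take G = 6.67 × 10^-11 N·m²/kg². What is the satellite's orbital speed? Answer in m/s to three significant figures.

10800 m/s

Orbital radius r = R + h = 2.63 × 10^6 + 454000 = 3.084 × 10^6 m.
Gravity supplies the centripetal force: G M m / r² = m v² / r, so v = √(GM/r).
v = √(6.67 × 10^-11 × 5.37 × 10^24 / 3.084 × 10^6) = √(1.161 × 10^8) = 10780 m/s.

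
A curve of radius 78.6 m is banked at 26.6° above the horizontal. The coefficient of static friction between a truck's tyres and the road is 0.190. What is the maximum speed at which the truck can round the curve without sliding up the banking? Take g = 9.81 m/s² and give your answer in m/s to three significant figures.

24.3 m/s

At the maximum speed, friction acts down the slope at its limiting value f = μN. Radially (horizontal, toward centre): N sinθ + μN cosθ = mv²/r. Vertically: N cosθ − μN sinθ = mg.
Dividing: v² = r g (sinθ + μcosθ)/(cosθ − μsinθ).
sinθ + μcosθ = 0.4478 + 0.190×0.8942 = 0.6176; cosθ − μsinθ = 0.8942 − 0.190×0.4478 = 0.8091.
v² = 78.6 × 9.81 × 0.6176/0.8091 = 588.6 m²/s², so v = 24.26 m/s.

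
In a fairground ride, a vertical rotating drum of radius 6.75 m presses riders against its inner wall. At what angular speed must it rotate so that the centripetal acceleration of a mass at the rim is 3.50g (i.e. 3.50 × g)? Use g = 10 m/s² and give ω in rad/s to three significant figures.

Centripetal acceleration a_c = ω²r. Setting ω²r = 3.50g:
ω = √(3.50g / r) = √(3.50 × 10.0 / 6.75) = √5.185 = 2.277 rad/s.

2.28 rad/s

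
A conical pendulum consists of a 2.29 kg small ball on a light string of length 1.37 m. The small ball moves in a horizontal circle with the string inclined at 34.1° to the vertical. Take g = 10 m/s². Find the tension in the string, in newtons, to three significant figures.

Vertically the bob has no acceleration, so T cosθ = mg.
T = mg/cosθ = 2.29 × 10.0 / cos 34.1° = 22.90/0.8281 = 27.65 N.

27.7 N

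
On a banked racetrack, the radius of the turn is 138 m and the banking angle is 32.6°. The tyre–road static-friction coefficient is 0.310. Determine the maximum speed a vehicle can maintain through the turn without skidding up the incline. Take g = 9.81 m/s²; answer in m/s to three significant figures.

40.0 m/s

At the maximum speed, friction acts down the slope at its limiting value f = μN. Radially (horizontal, toward centre): N sinθ + μN cosθ = mv²/r. Vertically: N cosθ − μN sinθ = mg.
Dividing: v² = r g (sinθ + μcosθ)/(cosθ − μsinθ).
sinθ + μcosθ = 0.5388 + 0.310×0.8425 = 0.7999; cosθ − μsinθ = 0.8425 − 0.310×0.5388 = 0.6754.
v² = 138 × 9.81 × 0.7999/0.6754 = 1603 m²/s², so v = 40.04 m/s.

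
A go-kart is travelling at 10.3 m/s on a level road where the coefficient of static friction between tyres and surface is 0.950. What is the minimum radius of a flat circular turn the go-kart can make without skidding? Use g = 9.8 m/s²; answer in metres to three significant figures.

11.4 m

At the limit, μ_s m g = m v²/r, so r_min = v²/(μ_s g) = (10.3)²/(0.950 × 9.8) = 106.1/9.310 = 11.40 m.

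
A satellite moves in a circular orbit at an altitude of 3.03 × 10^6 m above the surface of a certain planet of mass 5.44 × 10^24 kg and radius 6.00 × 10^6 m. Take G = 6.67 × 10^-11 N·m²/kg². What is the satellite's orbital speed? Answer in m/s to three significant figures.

Orbital radius r = R + h = 6.00 × 10^6 + 3.03 × 10^6 = 9.030 × 10^6 m.
Gravity supplies the centripetal force: G M m / r² = m v² / r, so v = √(GM/r).
v = √(6.67 × 10^-11 × 5.44 × 10^24 / 9.030 × 10^6) = √(4.018 × 10^7) = 6339 m/s.

6340 m/s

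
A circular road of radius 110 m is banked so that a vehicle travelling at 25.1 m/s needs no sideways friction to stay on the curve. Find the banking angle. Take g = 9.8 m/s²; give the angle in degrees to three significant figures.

30.3°

For a frictionless banked turn: horizontally N sinθ = mv²/r and vertically N cosθ = mg.
Dividing: tanθ = v²/(r g) = (25.1)²/(110 × 9.8) = 630.0/1078 = 0.5844.
θ = arctan(0.5844) = 30.30°.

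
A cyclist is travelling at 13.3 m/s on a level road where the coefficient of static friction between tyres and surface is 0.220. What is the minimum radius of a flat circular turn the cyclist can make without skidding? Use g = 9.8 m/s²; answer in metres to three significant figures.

At the limit, μ_s m g = m v²/r, so r_min = v²/(μ_s g) = (13.3)²/(0.220 × 9.8) = 176.9/2.156 = 82.05 m.

82.0 m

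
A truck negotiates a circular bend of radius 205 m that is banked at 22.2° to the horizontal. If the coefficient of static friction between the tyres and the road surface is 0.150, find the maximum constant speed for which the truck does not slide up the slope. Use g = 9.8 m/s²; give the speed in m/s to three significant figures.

At the maximum speed, friction acts down the slope at its limiting value f = μN. Radially (horizontal, toward centre): N sinθ + μN cosθ = mv²/r. Vertically: N cosθ − μN sinθ = mg.
Dividing: v² = r g (sinθ + μcosθ)/(cosθ − μsinθ).
sinθ + μcosθ = 0.3778 + 0.150×0.9259 = 0.5167; cosθ − μsinθ = 0.9259 − 0.150×0.3778 = 0.8692.
v² = 205 × 9.8 × 0.5167/0.8692 = 1194 m²/s², so v = 34.56 m/s.

34.6 m/s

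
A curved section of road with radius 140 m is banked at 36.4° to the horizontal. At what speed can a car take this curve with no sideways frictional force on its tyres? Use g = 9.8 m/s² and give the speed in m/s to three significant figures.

On a frictionless banked curve, N sinθ = mv²/r and N cosθ = mg, so tanθ = v²/(rg).
v = √(r g tanθ) = √(140 × 9.8 × tan 36.4°) = √(140 × 9.8 × 0.7373) = √1012 = 31.80 m/s.

31.8 m/s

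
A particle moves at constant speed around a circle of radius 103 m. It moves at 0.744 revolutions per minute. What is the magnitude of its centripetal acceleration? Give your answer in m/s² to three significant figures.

0.625 m/s²

ω = 0.744 rev/min × 2π/60 = 0.07791 rad/s, so v = ωr = 0.07791 × 103 = 8.025 m/s.
a_c = v²/r = (8.025)²/103 = 64.40/103 = 0.6252 m/s².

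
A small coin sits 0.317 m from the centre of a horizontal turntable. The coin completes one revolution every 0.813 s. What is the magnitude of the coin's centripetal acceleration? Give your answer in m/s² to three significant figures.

18.9 m/s²

v = 2πr/T = 2π × 0.317/0.813 = 2.450 m/s.
a_c = v²/r = (2.450)²/0.317 = 6.002/0.317 = 18.93 m/s².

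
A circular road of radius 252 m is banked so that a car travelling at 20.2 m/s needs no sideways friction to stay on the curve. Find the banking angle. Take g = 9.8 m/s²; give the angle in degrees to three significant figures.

9.38°

With no friction, the horizontal component of the normal force provides the centripetal force: N sinθ = mv²/r, while N cosθ = mg vertically.
Dividing: tanθ = v²/(r g) = (20.2)²/(252 × 9.8) = 408.0/2470 = 0.1652.
θ = arctan(0.1652) = 9.382°.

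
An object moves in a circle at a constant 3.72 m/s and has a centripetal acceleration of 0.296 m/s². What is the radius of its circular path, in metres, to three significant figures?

a_c = v²/r ⇒ r = v²/a_c = (3.72)²/0.296 = 13.84/0.296 = 46.75 m.

46.8 m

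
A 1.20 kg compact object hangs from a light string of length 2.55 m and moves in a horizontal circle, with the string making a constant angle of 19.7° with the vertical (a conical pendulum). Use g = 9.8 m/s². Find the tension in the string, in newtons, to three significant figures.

Vertically the bob has no acceleration, so T cosθ = mg.
T = mg/cosθ = 1.20 × 9.8 / cos 19.7° = 11.76/0.9415 = 12.49 N.

12.5 N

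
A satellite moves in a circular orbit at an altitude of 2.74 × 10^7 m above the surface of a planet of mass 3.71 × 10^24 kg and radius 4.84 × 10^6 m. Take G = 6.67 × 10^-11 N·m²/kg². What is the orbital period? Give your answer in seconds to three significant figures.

r = R + h = 4.84 × 10^6 + 2.74 × 10^7 = 3.224 × 10^7 m. Gravity provides the centripetal force: G M m / r² = m v² / r ⇒ v = √(GM/r) = 2770 m/s.
T = 2πr/v = 2π × 3.224 × 10^7 / 2770 = 73120 s.

73100 s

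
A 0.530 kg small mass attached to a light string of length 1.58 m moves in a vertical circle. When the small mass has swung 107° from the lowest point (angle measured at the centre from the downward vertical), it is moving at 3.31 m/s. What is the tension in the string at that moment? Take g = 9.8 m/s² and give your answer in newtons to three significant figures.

2.16 N

Take the radial direction toward the centre of the circle as positive. The component of the weight along the string toward the centre is −mg cos φ (φ measured from the bottom), so Newton's second law along the string gives T − mg cos φ = m v²/r.
cos 107° = -0.2924, so T = m(v²/r + g cos φ) = 0.530 × ((3.31)²/1.58 + 9.8 × -0.2924) = 0.530 × (6.934 + (-2.865)) = 0.530 × 4.069 = 2.157 N.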